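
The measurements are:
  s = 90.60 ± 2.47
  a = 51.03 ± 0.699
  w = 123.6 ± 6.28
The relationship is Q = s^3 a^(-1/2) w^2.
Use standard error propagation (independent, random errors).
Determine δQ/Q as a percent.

Each factor contributes (exponent × relative error)² to (δQ/Q)²:
  (3·δs/s)² = (3×0.0273)² = 0.00669;  (−½·δa/a)² = (-0.5×0.0137)² = 4.69e-05;  (2·δw/w)² = (2×0.0508)² = 0.0103
δQ/Q = √(0.0171) = 0.131

13.1%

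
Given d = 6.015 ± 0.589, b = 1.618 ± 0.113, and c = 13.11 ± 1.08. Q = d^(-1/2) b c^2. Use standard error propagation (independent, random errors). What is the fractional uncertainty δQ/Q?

0.186

Q is a product of powers, so relative uncertainties combine in quadrature:
  (−½·δd/d)² = (-0.5×0.0979)² = 0.00240;  (1·δb/b)² = (1×0.0698)² = 0.00488;  (2·δc/c)² = (2×0.0824)² = 0.0271
δQ/Q = √(0.0344) = 0.186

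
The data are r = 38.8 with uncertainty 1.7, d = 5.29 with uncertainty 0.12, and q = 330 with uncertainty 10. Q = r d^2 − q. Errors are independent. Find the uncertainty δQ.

69.2

Let p = r·d^2 = 1090. δp/p = √((1·δr/r)² + (2·δd/d)²) = √(0.00192 + 0.00206) = 0.0631, so δp = 68.5.
Q = p − q: δQ = √(δp² + δq²) = √(4690 + 100) = 69.2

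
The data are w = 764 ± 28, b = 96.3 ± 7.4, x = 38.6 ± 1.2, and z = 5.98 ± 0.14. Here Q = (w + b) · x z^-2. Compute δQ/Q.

0.0655

Let u = w + b = 860. δu = √(δw² + δb²) = √(784 + 54.8) = 29.0, so δu/u = 0.0337.
Q is then a monomial in u, x, z:
δQ/Q = √((δu/u)² + (1·δx/x)² + (-2·δz/z)²) = √(0.00113 + 0.000966 + 0.00219) = 0.0655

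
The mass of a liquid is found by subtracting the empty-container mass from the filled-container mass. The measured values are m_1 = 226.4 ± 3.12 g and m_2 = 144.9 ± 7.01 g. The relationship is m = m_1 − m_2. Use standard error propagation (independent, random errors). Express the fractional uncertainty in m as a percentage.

9.41%

Absolute uncertainties add in quadrature for a linear combination:
  (δm_1)² = 9.73;  (δm_2)² = 49.1
δm = √(58.9) = 7.67 g
m = 81.50 g, so δm/m = 7.67/81.50 = 0.0941.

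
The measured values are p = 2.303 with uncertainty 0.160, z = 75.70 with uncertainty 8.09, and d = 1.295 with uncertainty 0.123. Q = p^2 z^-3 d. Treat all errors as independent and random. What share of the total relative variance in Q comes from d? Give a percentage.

6.88%

(δQ/Q)² = (2·δp/p)² + (-3·δz/z)² + (1·δd/d)²
  p term: (2×0.0695)² = 0.0193
  z term: (-3×0.107)² = 0.103
  d term: (1×0.0950)² = 0.00902
Total = 0.131. Share from d = 0.00902/0.131 = 0.0688.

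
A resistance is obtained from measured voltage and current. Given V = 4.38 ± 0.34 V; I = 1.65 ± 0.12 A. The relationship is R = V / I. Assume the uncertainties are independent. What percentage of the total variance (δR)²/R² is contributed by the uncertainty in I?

46.7%

(δR/R)² = (1·δV/V)² + (-1·δI/I)²
  V term: (1×0.0776)² = 0.00603
  I term: (-1×0.0727)² = 0.00529
Total = 0.0113. Share from I = 0.00529/0.0113 = 0.467.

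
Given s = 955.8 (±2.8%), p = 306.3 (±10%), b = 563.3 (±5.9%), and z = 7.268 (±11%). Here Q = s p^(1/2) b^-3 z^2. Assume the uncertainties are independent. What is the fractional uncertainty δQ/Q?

0.288

For a monomial Q ∝ s, p^(1/2), b^-3, z^2, fractional errors add in quadrature:
  (1·δs/s)² = (1×0.0280)² = 0.000784;  (½·δp/p)² = (0.5×0.100)² = 0.00250;  (-3·δb/b)² = (-3×0.0590)² = 0.0313;  (2·δz/z)² = (2×0.110)² = 0.0484
δQ/Q = √(0.0830) = 0.288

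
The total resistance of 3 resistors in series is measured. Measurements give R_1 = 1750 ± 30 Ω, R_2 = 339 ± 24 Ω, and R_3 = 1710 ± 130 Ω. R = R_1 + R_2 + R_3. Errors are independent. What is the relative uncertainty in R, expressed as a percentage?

Each term contributes (cᵢ δxᵢ)² to (δR)²:
  (δR_1)² = 900;  (δR_2)² = 576;  (δR_3)² = 16900
δR = √(18400) = 136 Ω
R = 3800 Ω, so δR/R = 136/3800 = 0.0357.

3.57%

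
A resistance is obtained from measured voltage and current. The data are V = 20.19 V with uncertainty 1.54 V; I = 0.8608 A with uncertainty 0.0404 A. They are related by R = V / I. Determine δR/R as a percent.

Relative error in a monomial: (δR/R)² = Σ (nᵢ · δxᵢ/xᵢ)².
  (1·δV/V)² = (1×0.0763)² = 0.00582;  (-1·δI/I)² = (-1×0.0469)² = 0.00220
δR/R = √(0.00802) = 0.0896

8.96%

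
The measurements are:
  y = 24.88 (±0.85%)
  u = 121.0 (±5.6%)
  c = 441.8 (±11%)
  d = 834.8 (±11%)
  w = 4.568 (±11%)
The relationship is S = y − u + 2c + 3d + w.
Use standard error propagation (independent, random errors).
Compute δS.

292

Sums and differences: (δS)² = Σ (cᵢ δxᵢ)².
  (δy)² = 0.0447;  (δu)² = 45.9;  (2·δc)² = 9450;  (3·δd)² = 75900;  (δw)² = 0.252
δS = √(85400) = 292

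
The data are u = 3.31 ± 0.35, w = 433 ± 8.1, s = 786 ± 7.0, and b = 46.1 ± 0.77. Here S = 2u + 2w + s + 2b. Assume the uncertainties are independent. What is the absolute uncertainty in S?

17.7

Absolute uncertainties add in quadrature for a linear combination:
  (2·δu)² = 0.490;  (2·δw)² = 262;  (δs)² = 49.0;  (2·δb)² = 2.37
δS = √(314) = 17.7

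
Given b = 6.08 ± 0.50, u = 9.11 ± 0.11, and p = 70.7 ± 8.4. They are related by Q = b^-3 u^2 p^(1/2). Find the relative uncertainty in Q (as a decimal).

Each factor contributes (exponent × relative error)² to (δQ/Q)²:
  (-3·δb/b)² = (-3×0.0822)² = 0.0609;  (2·δu/u)² = (2×0.0121)² = 0.000583;  (½·δp/p)² = (0.5×0.119)² = 0.00353
δQ/Q = √(0.0650) = 0.255

0.255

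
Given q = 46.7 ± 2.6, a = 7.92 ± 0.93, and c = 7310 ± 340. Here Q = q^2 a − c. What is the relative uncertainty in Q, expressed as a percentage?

28.3%

Let p = q^2·a = 17300. δp/p = √((2·δq/q)² + (1·δa/a)²) = √(0.0124 + 0.0138) = 0.162, so δp = 2800.
Q = p − c: δQ = √(δp² + δc²) = √(7.81e+06 + 1.16e+05) = 2820
Q = 9960, so δQ/Q = 2820/9960 = 0.283.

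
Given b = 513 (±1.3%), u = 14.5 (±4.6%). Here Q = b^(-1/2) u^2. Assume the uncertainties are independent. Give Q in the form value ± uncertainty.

9.28 ± 0.856

Q is a product of powers, so relative uncertainties combine in quadrature:
  (−½·δb/b)² = (-0.5×0.0130)² = 4.23e-05;  (2·δu/u)² = (2×0.0460)² = 0.00846
δQ/Q = √(0.00851) = 0.0922
Q = 9.28, so δQ = 0.0922 × 9.28 = 0.856.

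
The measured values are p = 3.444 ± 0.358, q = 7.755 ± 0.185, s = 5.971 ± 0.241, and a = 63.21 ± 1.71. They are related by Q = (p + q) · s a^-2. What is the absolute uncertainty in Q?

Let u = p + q = 11.20. δu = √(δp² + δq²) = √(0.128 + 0.0342) = 0.403, so δu/u = 0.0360.
Q is then a monomial in u, s, a:
δQ/Q = √((δu/u)² + (1·δs/s)² + (-2·δa/a)²) = √(0.00129 + 0.00163 + 0.00293) = 0.0765
Q = 0.01674, so δQ = 0.0765 × 0.01674 = 0.00128.

0.00128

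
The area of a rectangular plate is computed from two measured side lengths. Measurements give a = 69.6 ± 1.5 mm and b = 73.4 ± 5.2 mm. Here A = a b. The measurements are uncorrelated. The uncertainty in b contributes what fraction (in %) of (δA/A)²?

(δA/A)² = (1·δa/a)² + (1·δb/b)²
  a term: (1×0.0216)² = 0.000464
  b term: (1×0.0708)² = 0.00502
Total = 0.00548. Share from b = 0.00502/0.00548 = 0.915.

91.5%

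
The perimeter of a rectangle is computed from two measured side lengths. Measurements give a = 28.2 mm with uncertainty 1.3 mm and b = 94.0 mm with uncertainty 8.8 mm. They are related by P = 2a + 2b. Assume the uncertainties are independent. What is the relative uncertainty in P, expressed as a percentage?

Absolute uncertainties add in quadrature for a linear combination:
  (2·δa)² = 6.76;  (2·δb)² = 310
δP = √(317) = 17.8 mm
P = 244 mm, so δP/P = 17.8/244 = 0.0728.

7.28%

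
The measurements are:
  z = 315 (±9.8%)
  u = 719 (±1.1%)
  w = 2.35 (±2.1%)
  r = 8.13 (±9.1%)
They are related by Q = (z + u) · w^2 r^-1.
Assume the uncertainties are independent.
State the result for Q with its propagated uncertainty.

702 ± 73.6

Let h = z + u = 1030. δh = √(δz² + δu²) = √(953 + 62.6) = 31.9, so δh/h = 0.0308.
Q is then a monomial in h, w, r:
δQ/Q = √((δh/h)² + (2·δw/w)² + (-1·δr/r)²) = √(0.000950 + 0.00176 + 0.00828) = 0.105
Q = 702, so δQ = 0.105 × 702 = 73.6.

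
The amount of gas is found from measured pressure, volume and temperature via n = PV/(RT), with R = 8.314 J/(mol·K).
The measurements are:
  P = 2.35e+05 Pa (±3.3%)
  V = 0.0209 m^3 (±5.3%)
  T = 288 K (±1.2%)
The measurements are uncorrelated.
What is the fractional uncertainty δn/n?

n is a product of powers, so relative uncertainties combine in quadrature:
  (1·δP/P)² = (1×0.0330)² = 0.00109;  (1·δV/V)² = (1×0.0530)² = 0.00281;  (-1·δT/T)² = (-1×0.0120)² = 0.000144
δn/n = √(0.00404) = 0.0636

0.0636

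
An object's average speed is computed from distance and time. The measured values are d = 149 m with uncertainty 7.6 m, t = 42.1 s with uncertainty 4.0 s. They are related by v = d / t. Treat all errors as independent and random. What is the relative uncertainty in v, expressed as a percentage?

10.8%

Since v is a product/quotient, work with relative uncertainties:
  (1·δd/d)² = (1×0.0510)² = 0.00260;  (-1·δt/t)² = (-1×0.0950)² = 0.00903
δv/v = √(0.0116) = 0.108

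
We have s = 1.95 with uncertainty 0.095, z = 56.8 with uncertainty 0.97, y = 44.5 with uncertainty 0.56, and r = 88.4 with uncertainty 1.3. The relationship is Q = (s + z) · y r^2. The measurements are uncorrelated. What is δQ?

7.36e+05

Let u = s + z = 58.8. δu = √(δs² + δz²) = √(0.00903 + 0.941) = 0.975, so δu/u = 0.0166.
Q is then a monomial in u, y, r:
δQ/Q = √((δu/u)² + (1·δy/y)² + (2·δr/r)²) = √(0.000275 + 0.000158 + 0.000865) = 0.0360
Q = 2.04e+07, so δQ = 0.0360 × 2.04e+07 = 7.36e+05.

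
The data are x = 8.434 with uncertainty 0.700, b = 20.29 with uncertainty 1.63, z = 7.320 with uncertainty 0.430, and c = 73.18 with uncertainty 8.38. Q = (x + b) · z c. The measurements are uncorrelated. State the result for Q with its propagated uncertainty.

15390 ± 2200

Let u = x + b = 28.72. δu = √(δx² + δb²) = √(0.490 + 2.66) = 1.77, so δu/u = 0.0618.
Q is then a monomial in u, z, c:
δQ/Q = √((δu/u)² + (1·δz/z)² + (1·δc/c)²) = √(0.00381 + 0.00345 + 0.0131) = 0.143
Q = 15390, so δQ = 0.143 × 15390 = 2200.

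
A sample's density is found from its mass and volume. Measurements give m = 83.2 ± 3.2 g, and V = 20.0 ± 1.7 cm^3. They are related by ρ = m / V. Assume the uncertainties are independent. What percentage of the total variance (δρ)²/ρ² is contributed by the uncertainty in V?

83.0%

(δρ/ρ)² = (1·δm/m)² + (-1·δV/V)²
  m term: (1×0.0385)² = 0.00148
  V term: (-1×0.0850)² = 0.00722
Total = 0.00870. Share from V = 0.00722/0.00870 = 0.830.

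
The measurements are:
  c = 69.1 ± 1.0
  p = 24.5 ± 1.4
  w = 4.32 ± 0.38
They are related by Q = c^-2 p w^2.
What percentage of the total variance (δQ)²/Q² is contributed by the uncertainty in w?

(δQ/Q)² = (-2·δc/c)² + (1·δp/p)² + (2·δw/w)²
  c term: (-2×0.0145)² = 0.000838
  p term: (1×0.0571)² = 0.00327
  w term: (2×0.0880)² = 0.0309
Total = 0.0351. Share from w = 0.0309/0.0351 = 0.883.

88.3%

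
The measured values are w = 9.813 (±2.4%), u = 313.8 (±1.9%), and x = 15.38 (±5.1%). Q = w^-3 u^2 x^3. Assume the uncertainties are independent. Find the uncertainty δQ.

65700

Products/powers → add relative errors in quadrature, weighted by exponent:
  (-3·δw/w)² = (-3×0.0240)² = 0.00518;  (2·δu/u)² = (2×0.0190)² = 0.00144;  (3·δx/x)² = (3×0.0510)² = 0.0234
δQ/Q = √(0.0300) = 0.173
Q = 379100, so δQ = 0.173 × 379100 = 65700.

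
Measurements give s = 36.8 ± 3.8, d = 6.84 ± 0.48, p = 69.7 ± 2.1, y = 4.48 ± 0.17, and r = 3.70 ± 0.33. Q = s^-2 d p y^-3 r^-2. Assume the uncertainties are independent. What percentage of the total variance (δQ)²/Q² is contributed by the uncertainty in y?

(δQ/Q)² = (-2·δs/s)² + (1·δd/d)² + (1·δp/p)² + (-3·δy/y)² + (-2·δr/r)²
  s term: (-2×0.103)² = 0.0427
  d term: (1×0.0702)² = 0.00492
  p term: (1×0.0301)² = 0.000908
  y term: (-3×0.0379)² = 0.0130
  r term: (-2×0.0892)² = 0.0318
Total = 0.0933. Share from y = 0.0130/0.0933 = 0.139.

13.9%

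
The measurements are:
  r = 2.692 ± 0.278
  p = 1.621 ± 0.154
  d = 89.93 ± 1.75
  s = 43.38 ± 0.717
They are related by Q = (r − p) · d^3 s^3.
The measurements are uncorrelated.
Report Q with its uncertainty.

(6.359 ± 1.95) × 10^10

Let u = r − p = 1.071. δu = √(δr² + δp²) = √(0.0773 + 0.0237) = 0.318, so δu/u = 0.297.
Q is then a monomial in u, d, s:
δQ/Q = √((δu/u)² + (3·δd/d)² + (3·δs/s)²) = √(0.0881 + 0.00341 + 0.00246) = 0.306
Q = 6.359e+10, so δQ = 0.306 × 6.359e+10 = 1.95e+10.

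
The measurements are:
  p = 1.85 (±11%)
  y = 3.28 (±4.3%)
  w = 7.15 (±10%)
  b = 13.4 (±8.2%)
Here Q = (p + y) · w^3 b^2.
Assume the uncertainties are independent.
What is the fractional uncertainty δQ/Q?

Let u = p + y = 5.13. δu = √(δp² + δy²) = √(0.0414 + 0.0199) = 0.248, so δu/u = 0.0483.
Q is then a monomial in u, w, b:
δQ/Q = √((δu/u)² + (3·δw/w)² + (2·δb/b)²) = √(0.00233 + 0.0900 + 0.0269) = 0.345

0.345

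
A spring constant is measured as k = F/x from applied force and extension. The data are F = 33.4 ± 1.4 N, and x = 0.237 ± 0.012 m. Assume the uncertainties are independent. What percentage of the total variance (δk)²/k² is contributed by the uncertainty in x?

59.3%

(δk/k)² = (1·δF/F)² + (-1·δx/x)²
  F term: (1×0.0419)² = 0.00176
  x term: (-1×0.0506)² = 0.00256
Total = 0.00432. Share from x = 0.00256/0.00432 = 0.593.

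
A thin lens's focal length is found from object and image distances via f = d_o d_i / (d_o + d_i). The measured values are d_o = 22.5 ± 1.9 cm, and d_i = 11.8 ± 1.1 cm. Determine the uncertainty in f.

∂f/∂d_o = (d_i/(d_o+d_i))² = 0.118;  ∂f/∂d_i = (d_o/(d_o+d_i))² = 0.430
δf = √((∂f/∂d_o · δd_o)² + (∂f/∂d_i · δd_i)²) = √(0.0506 + 0.224) = 0.524 cm

0.524 cm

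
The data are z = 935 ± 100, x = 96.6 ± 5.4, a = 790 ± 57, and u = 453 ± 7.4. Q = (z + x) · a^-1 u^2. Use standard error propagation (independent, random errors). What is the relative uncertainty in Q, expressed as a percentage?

12.5%

Let w = z + x = 1030. δw = √(δz² + δx²) = √(10000 + 29.2) = 100, so δw/w = 0.0971.
Q is then a monomial in w, a, u:
δQ/Q = √((δw/w)² + (-1·δa/a)² + (2·δu/u)²) = √(0.00942 + 0.00521 + 0.00107) = 0.125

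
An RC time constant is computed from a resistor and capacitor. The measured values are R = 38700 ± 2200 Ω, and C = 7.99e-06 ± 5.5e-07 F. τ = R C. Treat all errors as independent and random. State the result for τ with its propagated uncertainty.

0.309 ± 0.0276 s

Relative error in a monomial: (δτ/τ)² = Σ (nᵢ · δxᵢ/xᵢ)².
  (1·δR/R)² = (1×0.0568)² = 0.00323;  (1·δC/C)² = (1×0.0688)² = 0.00474
δτ/τ = √(0.00797) = 0.0893
τ = 0.309 s, so δτ = 0.0893 × 0.309 = 0.0276 s.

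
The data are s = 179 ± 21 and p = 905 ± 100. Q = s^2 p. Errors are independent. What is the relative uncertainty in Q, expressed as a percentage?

25.9%

For a monomial Q ∝ s^2, p, fractional errors add in quadrature:
  (2·δs/s)² = (2×0.117)² = 0.0551;  (1·δp/p)² = (1×0.110)² = 0.0122
δQ/Q = √(0.0673) = 0.259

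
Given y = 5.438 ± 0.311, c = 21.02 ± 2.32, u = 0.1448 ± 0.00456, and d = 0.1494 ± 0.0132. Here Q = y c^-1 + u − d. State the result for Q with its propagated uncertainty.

0.2541 ± 0.0351

Let p = y·c^-1 = 0.2587. δp/p = √((1·δy/y)² + (-1·δc/c)²) = √(0.00327 + 0.0122) = 0.124, so δp = 0.0322.
Q = p + u − d: δQ = √(δp² + δu² + δd²) = √(0.00103 + 2.08e-05 + 0.000174) = 0.0351
Q = 0.2541.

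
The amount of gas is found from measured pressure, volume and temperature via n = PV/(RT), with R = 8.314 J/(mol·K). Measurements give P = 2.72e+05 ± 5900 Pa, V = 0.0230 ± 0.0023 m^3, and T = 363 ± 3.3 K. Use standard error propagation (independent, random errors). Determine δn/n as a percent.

n is a product of powers, so relative uncertainties combine in quadrature:
  (1·δP/P)² = (1×0.0217)² = 0.000471;  (1·δV/V)² = (1×0.100)² = 0.0100;  (-1·δT/T)² = (-1×0.00909)² = 8.26e-05
δn/n = √(0.0106) = 0.103

10.3%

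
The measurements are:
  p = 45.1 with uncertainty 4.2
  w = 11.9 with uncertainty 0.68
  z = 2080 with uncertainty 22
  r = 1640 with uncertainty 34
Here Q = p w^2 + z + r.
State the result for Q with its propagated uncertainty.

10100 ± 942

Let h = p·w^2 = 6390. δh/h = √((1·δp/p)² + (2·δw/w)²) = √(0.00867 + 0.0131) = 0.147, so δh = 942.
Q = h + z + r: δQ = √(δh² + δz² + δr²) = √(8.86e+05 + 484 + 1160) = 942
Q = 10100.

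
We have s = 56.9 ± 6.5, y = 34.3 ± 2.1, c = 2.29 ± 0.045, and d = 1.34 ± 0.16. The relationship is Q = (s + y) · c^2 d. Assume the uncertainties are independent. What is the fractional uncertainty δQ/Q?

Let u = s + y = 91.2. δu = √(δs² + δy²) = √(42.2 + 4.41) = 6.83, so δu/u = 0.0749.
Q is then a monomial in u, c, d:
δQ/Q = √((δu/u)² + (2·δc/c)² + (1·δd/d)²) = √(0.00561 + 0.00154 + 0.0143) = 0.146

0.146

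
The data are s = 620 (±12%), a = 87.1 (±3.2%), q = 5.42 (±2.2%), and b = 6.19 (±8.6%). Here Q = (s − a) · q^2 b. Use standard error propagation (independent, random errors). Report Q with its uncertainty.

96900 ± 16500

Let u = s − a = 533. δu = √(δs² + δa²) = √(5540 + 7.77) = 74.5, so δu/u = 0.140.
Q is then a monomial in u, q, b:
δQ/Q = √((δu/u)² + (2·δq/q)² + (1·δb/b)²) = √(0.0195 + 0.00194 + 0.00740) = 0.170
Q = 96900, so δQ = 0.170 × 96900 = 16500.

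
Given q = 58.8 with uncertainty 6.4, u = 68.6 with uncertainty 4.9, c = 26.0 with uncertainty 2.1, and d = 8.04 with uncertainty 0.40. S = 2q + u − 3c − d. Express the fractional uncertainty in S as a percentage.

15.1%

Sums and differences: (δS)² = Σ (cᵢ δxᵢ)².
  (2·δq)² = 164;  (δu)² = 24.0;  (3·δc)² = 39.7;  (δd)² = 0.160
δS = √(228) = 15.1
S = 100, so δS/S = 15.1/100 = 0.151.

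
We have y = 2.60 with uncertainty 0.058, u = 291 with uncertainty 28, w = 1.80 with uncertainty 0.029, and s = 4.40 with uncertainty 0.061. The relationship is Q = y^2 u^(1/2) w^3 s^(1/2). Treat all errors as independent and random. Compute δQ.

115

For a monomial Q ∝ y^2, u^(1/2), w^3, s^(1/2), fractional errors add in quadrature:
  (2·δy/y)² = (2×0.0223)² = 0.00199;  (½·δu/u)² = (0.5×0.0962)² = 0.00231;  (3·δw/w)² = (3×0.0161)² = 0.00234;  (½·δs/s)² = (0.5×0.0139)² = 4.81e-05
δQ/Q = √(0.00669) = 0.0818
Q = 1410, so δQ = 0.0818 × 1410 = 115.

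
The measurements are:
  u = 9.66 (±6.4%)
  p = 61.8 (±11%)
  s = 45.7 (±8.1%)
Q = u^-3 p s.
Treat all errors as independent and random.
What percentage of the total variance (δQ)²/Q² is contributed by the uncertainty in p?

(δQ/Q)² = (-3·δu/u)² + (1·δp/p)² + (1·δs/s)²
  u term: (-3×0.0640)² = 0.0369
  p term: (1×0.110)² = 0.0121
  s term: (1×0.0810)² = 0.00656
Total = 0.0555. Share from p = 0.0121/0.0555 = 0.218.

21.8%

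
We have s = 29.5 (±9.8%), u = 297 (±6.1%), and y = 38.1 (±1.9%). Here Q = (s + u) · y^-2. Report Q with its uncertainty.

Let w = s + u = 326. δw = √(δs² + δu²) = √(8.36 + 328) = 18.3, so δw/w = 0.0562.
Q is then a monomial in w, y:
δQ/Q = √((δw/w)² + (-2·δy/y)²) = √(0.00316 + 0.00144) = 0.0678
Q = 0.225, so δQ = 0.0678 × 0.225 = 0.0153.

0.225 ± 0.0153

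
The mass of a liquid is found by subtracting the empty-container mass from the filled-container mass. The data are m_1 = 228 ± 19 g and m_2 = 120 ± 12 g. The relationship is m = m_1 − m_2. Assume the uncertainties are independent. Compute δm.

22.5 g

m is a linear combination, so absolute uncertainties add in quadrature:
  (δm_1)² = 361;  (δm_2)² = 144
δm = √(505) = 22.5 g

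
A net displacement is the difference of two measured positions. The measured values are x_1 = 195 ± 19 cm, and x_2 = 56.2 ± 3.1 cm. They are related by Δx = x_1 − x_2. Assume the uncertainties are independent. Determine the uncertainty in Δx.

For a sum/difference, combine absolute errors in quadrature:
  (δx_1)² = 361;  (δx_2)² = 9.61
δΔx = √(371) = 19.3 cm

19.3 cm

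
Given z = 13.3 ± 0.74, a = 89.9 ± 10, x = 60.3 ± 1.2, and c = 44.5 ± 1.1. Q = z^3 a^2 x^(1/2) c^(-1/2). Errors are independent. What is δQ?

Since Q is a product/quotient, work with relative uncertainties:
  (3·δz/z)² = (3×0.0556)² = 0.0279;  (2·δa/a)² = (2×0.111)² = 0.0495;  (½·δx/x)² = (0.5×0.0199)² = 9.9e-05;  (−½·δc/c)² = (-0.5×0.0247)² = 0.000153
δQ/Q = √(0.0776) = 0.279
Q = 2.21e+07, so δQ = 0.279 × 2.21e+07 = 6.17e+06.

6.17e+06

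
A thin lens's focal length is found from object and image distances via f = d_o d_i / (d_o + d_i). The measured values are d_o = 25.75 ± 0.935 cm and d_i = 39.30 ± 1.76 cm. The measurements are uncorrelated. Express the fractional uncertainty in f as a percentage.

∂f/∂d_o = (d_i/(d_o+d_i))² = 0.365;  ∂f/∂d_i = (d_o/(d_o+d_i))² = 0.157
δf = √((∂f/∂d_o · δd_o)² + (∂f/∂d_i · δd_i)²) = √(0.116 + 0.0761) = 0.439 cm
f = 15.56 cm, so δf/f = 0.439/15.56 = 0.0282.

2.82%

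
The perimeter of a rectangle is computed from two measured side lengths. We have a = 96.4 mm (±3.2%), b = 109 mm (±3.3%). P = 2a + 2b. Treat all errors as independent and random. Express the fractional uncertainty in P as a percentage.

2.31%

Sums and differences: (δP)² = Σ (cᵢ δxᵢ)².
  (2·δa)² = 38.1;  (2·δb)² = 51.8
δP = √(89.8) = 9.48 mm
P = 411 mm, so δP/P = 9.48/411 = 0.0231.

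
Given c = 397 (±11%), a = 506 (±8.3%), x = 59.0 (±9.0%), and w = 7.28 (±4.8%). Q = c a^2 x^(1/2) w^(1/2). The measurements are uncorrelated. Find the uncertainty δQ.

4.33e+08

For a monomial Q ∝ c, a^2, x^(1/2), w^(1/2), fractional errors add in quadrature:
  (1·δc/c)² = (1×0.110)² = 0.0121;  (2·δa/a)² = (2×0.0830)² = 0.0276;  (½·δx/x)² = (0.5×0.0900)² = 0.00202;  (½·δw/w)² = (0.5×0.0480)² = 0.000576
δQ/Q = √(0.0423) = 0.206
Q = 2.11e+09, so δQ = 0.206 × 2.11e+09 = 4.33e+08.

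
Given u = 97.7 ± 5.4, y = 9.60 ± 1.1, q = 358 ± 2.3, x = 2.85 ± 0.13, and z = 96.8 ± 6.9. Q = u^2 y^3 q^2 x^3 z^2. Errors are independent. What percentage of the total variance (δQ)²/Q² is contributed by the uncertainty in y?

69.7%

(δQ/Q)² = (2·δu/u)² + (3·δy/y)² + (2·δq/q)² + (3·δx/x)² + (2·δz/z)²
  u term: (2×0.0553)² = 0.0122
  y term: (3×0.115)² = 0.118
  q term: (2×0.00642)² = 0.000165
  x term: (3×0.0456)² = 0.0187
  z term: (2×0.0713)² = 0.0203
Total = 0.170. Share from y = 0.118/0.170 = 0.697.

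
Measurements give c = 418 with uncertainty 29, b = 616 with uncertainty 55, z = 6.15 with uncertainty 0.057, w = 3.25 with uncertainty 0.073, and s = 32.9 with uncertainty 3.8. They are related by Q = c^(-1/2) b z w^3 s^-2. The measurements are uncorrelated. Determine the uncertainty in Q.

Products/powers → add relative errors in quadrature, weighted by exponent:
  (−½·δc/c)² = (-0.5×0.0694)² = 0.00120;  (1·δb/b)² = (1×0.0893)² = 0.00797;  (1·δz/z)² = (1×0.00927)² = 8.59e-05;  (3·δw/w)² = (3×0.0225)² = 0.00454;  (-2·δs/s)² = (-2×0.116)² = 0.0534
δQ/Q = √(0.0672) = 0.259
Q = 5.88, so δQ = 0.259 × 5.88 = 1.52.

1.52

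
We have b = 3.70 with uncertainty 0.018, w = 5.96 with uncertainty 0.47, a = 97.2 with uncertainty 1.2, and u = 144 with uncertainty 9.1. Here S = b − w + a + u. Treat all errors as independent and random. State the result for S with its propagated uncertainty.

S is a linear combination, so absolute uncertainties add in quadrature:
  (δb)² = 0.000324;  (δw)² = 0.221;  (δa)² = 1.44;  (δu)² = 82.8
δS = √(84.5) = 9.19
S = 239.

239 ± 9.19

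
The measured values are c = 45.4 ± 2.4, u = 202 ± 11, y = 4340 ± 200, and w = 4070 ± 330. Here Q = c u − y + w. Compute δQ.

796

Let p = c·u = 9170. δp/p = √((1·δc/c)² + (1·δu/u)²) = √(0.00279 + 0.00297) = 0.0759, so δp = 696.
Q = p − y + w: δQ = √(δp² + δy² + δw²) = √(4.84e+05 + 40000 + 1.09e+05) = 796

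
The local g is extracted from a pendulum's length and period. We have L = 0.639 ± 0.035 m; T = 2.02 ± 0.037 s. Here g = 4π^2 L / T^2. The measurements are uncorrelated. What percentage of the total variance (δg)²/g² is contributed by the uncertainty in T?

(δg/g)² = (1·δL/L)² + (-2·δT/T)²
  L term: (1×0.0548)² = 0.00300
  T term: (-2×0.0183)² = 0.00134
Total = 0.00434. Share from T = 0.00134/0.00434 = 0.309.

30.9%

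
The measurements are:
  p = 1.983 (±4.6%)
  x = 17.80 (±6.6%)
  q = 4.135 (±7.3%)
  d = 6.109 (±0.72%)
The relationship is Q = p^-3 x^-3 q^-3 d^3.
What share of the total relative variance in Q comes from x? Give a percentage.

36.8%

(δQ/Q)² = (-3·δp/p)² + (-3·δx/x)² + (-3·δq/q)² + (3·δd/d)²
  p term: (-3×0.0460)² = 0.0190
  x term: (-3×0.0660)² = 0.0392
  q term: (-3×0.0730)² = 0.0480
  d term: (3×0.00720)² = 0.000467
Total = 0.107. Share from x = 0.0392/0.107 = 0.368.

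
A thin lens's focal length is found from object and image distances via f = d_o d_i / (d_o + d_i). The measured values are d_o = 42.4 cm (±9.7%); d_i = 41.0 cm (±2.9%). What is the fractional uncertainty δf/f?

0.0499

∂f/∂d_o = (d_i/(d_o+d_i))² = 0.242;  ∂f/∂d_i = (d_o/(d_o+d_i))² = 0.258
δf = √((∂f/∂d_o · δd_o)² + (∂f/∂d_i · δd_i)²) = √(0.988 + 0.0944) = 1.04 cm
f = 20.8 cm, so δf/f = 1.04/20.8 = 0.0499.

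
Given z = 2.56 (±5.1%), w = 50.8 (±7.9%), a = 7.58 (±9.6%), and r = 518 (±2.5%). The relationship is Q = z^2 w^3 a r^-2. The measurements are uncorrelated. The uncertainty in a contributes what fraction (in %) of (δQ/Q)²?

(δQ/Q)² = (2·δz/z)² + (3·δw/w)² + (1·δa/a)² + (-2·δr/r)²
  z term: (2×0.0510)² = 0.0104
  w term: (3×0.0790)² = 0.0562
  a term: (1×0.0960)² = 0.00922
  r term: (-2×0.0250)² = 0.00250
Total = 0.0783. Share from a = 0.00922/0.0783 = 0.118.

11.8%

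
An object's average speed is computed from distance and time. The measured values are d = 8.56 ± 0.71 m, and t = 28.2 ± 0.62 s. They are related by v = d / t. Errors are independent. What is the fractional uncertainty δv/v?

Products/powers → add relative errors in quadrature, weighted by exponent:
  (1·δd/d)² = (1×0.0829)² = 0.00688;  (-1·δt/t)² = (-1×0.0220)² = 0.000483
δv/v = √(0.00736) = 0.0858

0.0858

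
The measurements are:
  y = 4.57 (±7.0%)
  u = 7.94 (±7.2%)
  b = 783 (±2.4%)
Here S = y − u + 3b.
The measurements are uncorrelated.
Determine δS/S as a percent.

2.40%

Each term contributes (cᵢ δxᵢ)² to (δS)²:
  (δy)² = 0.102;  (δu)² = 0.327;  (3·δb)² = 3180
δS = √(3180) = 56.4
S = 2350, so δS/S = 56.4/2350 = 0.0240.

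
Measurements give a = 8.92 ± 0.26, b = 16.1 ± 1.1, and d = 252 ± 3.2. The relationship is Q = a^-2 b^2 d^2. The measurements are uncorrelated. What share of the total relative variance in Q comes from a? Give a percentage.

(δQ/Q)² = (-2·δa/a)² + (2·δb/b)² + (2·δd/d)²
  a term: (-2×0.0291)² = 0.00340
  b term: (2×0.0683)² = 0.0187
  d term: (2×0.0127)² = 0.000645
Total = 0.0227. Share from a = 0.00340/0.0227 = 0.150.

15.0%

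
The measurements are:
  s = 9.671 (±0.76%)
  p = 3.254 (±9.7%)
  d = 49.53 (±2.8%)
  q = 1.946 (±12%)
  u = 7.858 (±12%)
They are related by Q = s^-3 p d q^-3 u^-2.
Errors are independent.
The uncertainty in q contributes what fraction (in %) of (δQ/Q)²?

65.5%

(δQ/Q)² = (-3·δs/s)² + (1·δp/p)² + (1·δd/d)² + (-3·δq/q)² + (-2·δu/u)²
  s term: (-3×0.00760)² = 0.000520
  p term: (1×0.0970)² = 0.00941
  d term: (1×0.0280)² = 0.000784
  q term: (-3×0.120)² = 0.130
  u term: (-2×0.120)² = 0.0576
Total = 0.198. Share from q = 0.130/0.198 = 0.655.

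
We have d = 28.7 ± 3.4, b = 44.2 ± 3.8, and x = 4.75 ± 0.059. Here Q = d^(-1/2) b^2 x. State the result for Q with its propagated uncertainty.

1730 ± 316

Since Q is a product/quotient, work with relative uncertainties:
  (−½·δd/d)² = (-0.5×0.118)² = 0.00351;  (2·δb/b)² = (2×0.0860)² = 0.0296;  (1·δx/x)² = (1×0.0124)² = 0.000154
δQ/Q = √(0.0332) = 0.182
Q = 1730, so δQ = 0.182 × 1730 = 316.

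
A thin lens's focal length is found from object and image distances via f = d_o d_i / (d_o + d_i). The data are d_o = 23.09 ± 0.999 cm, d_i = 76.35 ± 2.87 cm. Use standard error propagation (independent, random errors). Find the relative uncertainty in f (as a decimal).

0.0343

∂f/∂d_o = (d_i/(d_o+d_i))² = 0.590;  ∂f/∂d_i = (d_o/(d_o+d_i))² = 0.0539
δf = √((∂f/∂d_o · δd_o)² + (∂f/∂d_i · δd_i)²) = √(0.347 + 0.0239) = 0.609 cm
f = 17.73 cm, so δf/f = 0.609/17.73 = 0.0343.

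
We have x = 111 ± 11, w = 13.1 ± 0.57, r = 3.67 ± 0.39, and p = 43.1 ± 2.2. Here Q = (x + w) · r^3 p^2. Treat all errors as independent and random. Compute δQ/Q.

Let u = x + w = 124. δu = √(δx² + δw²) = √(121 + 0.325) = 11.0, so δu/u = 0.0888.
Q is then a monomial in u, r, p:
δQ/Q = √((δu/u)² + (3·δr/r)² + (2·δp/p)²) = √(0.00788 + 0.102 + 0.0104) = 0.346

0.346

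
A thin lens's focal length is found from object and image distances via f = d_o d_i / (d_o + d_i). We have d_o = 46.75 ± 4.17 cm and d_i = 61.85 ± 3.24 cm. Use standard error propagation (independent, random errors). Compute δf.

∂f/∂d_o = (d_i/(d_o+d_i))² = 0.324;  ∂f/∂d_i = (d_o/(d_o+d_i))² = 0.185
δf = √((∂f/∂d_o · δd_o)² + (∂f/∂d_i · δd_i)²) = √(1.83 + 0.360) = 1.48 cm

1.48 cm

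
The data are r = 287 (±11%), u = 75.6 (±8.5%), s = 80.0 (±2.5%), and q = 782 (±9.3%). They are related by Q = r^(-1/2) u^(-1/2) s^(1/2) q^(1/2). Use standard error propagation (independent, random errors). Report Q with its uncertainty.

1.70 ± 0.144

Products/powers → add relative errors in quadrature, weighted by exponent:
  (−½·δr/r)² = (-0.5×0.110)² = 0.00302;  (−½·δu/u)² = (-0.5×0.0850)² = 0.00181;  (½·δs/s)² = (0.5×0.0250)² = 0.000156;  (½·δq/q)² = (0.5×0.0930)² = 0.00216
δQ/Q = √(0.00715) = 0.0846
Q = 1.70, so δQ = 0.0846 × 1.70 = 0.144.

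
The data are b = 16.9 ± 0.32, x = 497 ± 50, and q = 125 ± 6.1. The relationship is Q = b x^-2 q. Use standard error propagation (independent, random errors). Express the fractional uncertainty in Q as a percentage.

Products/powers → add relative errors in quadrature, weighted by exponent:
  (1·δb/b)² = (1×0.0189)² = 0.000359;  (-2·δx/x)² = (-2×0.101)² = 0.0405;  (1·δq/q)² = (1×0.0488)² = 0.00238
δQ/Q = √(0.0432) = 0.208

20.8%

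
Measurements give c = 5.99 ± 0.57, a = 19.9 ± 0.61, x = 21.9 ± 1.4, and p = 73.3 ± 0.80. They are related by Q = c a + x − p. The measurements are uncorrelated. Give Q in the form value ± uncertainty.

Let w = c·a = 119. δw/w = √((1·δc/c)² + (1·δa/a)²) = √(0.00906 + 0.000940) = 0.1000, so δw = 11.9.
Q = w + x − p: δQ = √(δw² + δx² + δp²) = √(142 + 1.96 + 0.640) = 12.0
Q = 67.8.

67.8 ± 12.0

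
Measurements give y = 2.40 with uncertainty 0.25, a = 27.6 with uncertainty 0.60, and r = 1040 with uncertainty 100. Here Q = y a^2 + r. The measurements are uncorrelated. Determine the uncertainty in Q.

Let p = y·a^2 = 1830. δp/p = √((1·δy/y)² + (2·δa/a)²) = √(0.0109 + 0.00189) = 0.113, so δp = 206.
Q = p + r: δQ = √(δp² + δr²) = √(42600 + 10000) = 229

229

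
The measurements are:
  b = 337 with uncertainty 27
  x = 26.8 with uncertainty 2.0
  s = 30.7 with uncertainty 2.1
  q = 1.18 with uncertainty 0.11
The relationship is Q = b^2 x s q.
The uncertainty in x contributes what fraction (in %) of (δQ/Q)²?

(δQ/Q)² = (2·δb/b)² + (1·δx/x)² + (1·δs/s)² + (1·δq/q)²
  b term: (2×0.0801)² = 0.0257
  x term: (1×0.0746)² = 0.00557
  s term: (1×0.0684)² = 0.00468
  q term: (1×0.0932)² = 0.00869
Total = 0.0446. Share from x = 0.00557/0.0446 = 0.125.

12.5%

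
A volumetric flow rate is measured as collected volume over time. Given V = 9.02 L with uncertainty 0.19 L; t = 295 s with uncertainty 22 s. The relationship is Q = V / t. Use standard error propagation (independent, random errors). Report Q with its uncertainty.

Q is a product of powers, so relative uncertainties combine in quadrature:
  (1·δV/V)² = (1×0.0211)² = 0.000444;  (-1·δt/t)² = (-1×0.0746)² = 0.00556
δQ/Q = √(0.00601) = 0.0775
Q = 0.0306 L/s, so δQ = 0.0775 × 0.0306 = 0.00237 L/s.

0.0306 ± 0.00237 L/s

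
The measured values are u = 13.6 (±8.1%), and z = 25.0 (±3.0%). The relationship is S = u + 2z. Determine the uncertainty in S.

1.86

Absolute uncertainties add in quadrature for a linear combination:
  (δu)² = 1.21;  (2·δz)² = 2.25
δS = √(3.46) = 1.86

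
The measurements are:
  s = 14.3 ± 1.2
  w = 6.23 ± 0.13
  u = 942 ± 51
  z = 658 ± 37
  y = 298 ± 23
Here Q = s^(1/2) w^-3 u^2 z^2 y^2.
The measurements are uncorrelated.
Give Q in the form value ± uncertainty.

(5.34 ± 1.24) × 10^14

Since Q is a product/quotient, work with relative uncertainties:
  (½·δs/s)² = (0.5×0.0839)² = 0.00176;  (-3·δw/w)² = (-3×0.0209)² = 0.00392;  (2·δu/u)² = (2×0.0541)² = 0.0117;  (2·δz/z)² = (2×0.0562)² = 0.0126;  (2·δy/y)² = (2×0.0772)² = 0.0238
δQ/Q = √(0.0539) = 0.232
Q = 5.34e+14, so δQ = 0.232 × 5.34e+14 = 1.24e+14.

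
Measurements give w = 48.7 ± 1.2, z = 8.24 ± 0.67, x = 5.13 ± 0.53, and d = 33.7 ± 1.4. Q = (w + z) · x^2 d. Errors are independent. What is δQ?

10700

Let u = w + z = 56.9. δu = √(δw² + δz²) = √(1.44 + 0.449) = 1.37, so δu/u = 0.0241.
Q is then a monomial in u, x, d:
δQ/Q = √((δu/u)² + (2·δx/x)² + (1·δd/d)²) = √(0.000583 + 0.0427 + 0.00173) = 0.212
Q = 50500, so δQ = 0.212 × 50500 = 10700.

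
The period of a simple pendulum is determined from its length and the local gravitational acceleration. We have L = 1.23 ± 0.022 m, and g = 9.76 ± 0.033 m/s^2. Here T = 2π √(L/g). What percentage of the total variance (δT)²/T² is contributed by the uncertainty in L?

96.5%

(δT/T)² = (½·δL/L)² + (−½·δg/g)²
  L term: (0.5×0.0179)² = 8e-05
  g term: (-0.5×0.00338)² = 2.86e-06
Total = 8.28e-05. Share from L = 8e-05/8.28e-05 = 0.965.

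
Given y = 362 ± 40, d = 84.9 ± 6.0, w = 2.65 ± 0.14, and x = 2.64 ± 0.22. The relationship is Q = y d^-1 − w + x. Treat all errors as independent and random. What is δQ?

0.617

Let p = y·d^-1 = 4.26. δp/p = √((1·δy/y)² + (-1·δd/d)²) = √(0.0122 + 0.00499) = 0.131, so δp = 0.559.
Q = p − w + x: δQ = √(δp² + δw² + δx²) = √(0.313 + 0.0196 + 0.0484) = 0.617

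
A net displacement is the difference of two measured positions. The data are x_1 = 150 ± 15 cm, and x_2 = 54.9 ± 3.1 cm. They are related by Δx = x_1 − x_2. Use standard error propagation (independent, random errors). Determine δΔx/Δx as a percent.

Absolute uncertainties add in quadrature for a linear combination:
  (δx_1)² = 225;  (δx_2)² = 9.61
δΔx = √(235) = 15.3 cm
Δx = 95.1 cm, so δΔx/Δx = 15.3/95.1 = 0.161.

16.1%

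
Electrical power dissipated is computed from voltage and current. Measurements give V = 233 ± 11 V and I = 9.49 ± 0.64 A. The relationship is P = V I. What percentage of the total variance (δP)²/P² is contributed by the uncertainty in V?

32.9%

(δP/P)² = (1·δV/V)² + (1·δI/I)²
  V term: (1×0.0472)² = 0.00223
  I term: (1×0.0674)² = 0.00455
Total = 0.00678. Share from V = 0.00223/0.00678 = 0.329.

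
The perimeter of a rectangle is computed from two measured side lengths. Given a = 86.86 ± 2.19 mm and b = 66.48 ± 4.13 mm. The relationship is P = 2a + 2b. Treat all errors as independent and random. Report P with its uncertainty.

P is a linear combination, so absolute uncertainties add in quadrature:
  (2·δa)² = 19.2;  (2·δb)² = 68.2
δP = √(87.4) = 9.35 mm
P = 306.7 mm.

306.7 ± 9.35 mm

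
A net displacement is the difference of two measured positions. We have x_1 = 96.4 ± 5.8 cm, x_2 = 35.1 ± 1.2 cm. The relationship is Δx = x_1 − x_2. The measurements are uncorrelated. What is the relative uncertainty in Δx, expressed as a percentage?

Sums and differences: (δΔx)² = Σ (cᵢ δxᵢ)².
  (δx_1)² = 33.6;  (δx_2)² = 1.44
δΔx = √(35.1) = 5.92 cm
Δx = 61.3 cm, so δΔx/Δx = 5.92/61.3 = 0.0966.

9.66%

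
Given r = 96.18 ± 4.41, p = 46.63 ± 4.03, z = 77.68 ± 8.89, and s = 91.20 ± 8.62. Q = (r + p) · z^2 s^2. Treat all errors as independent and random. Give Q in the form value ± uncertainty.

(7.167 ± 2.15) × 10^9

Let u = r + p = 142.8. δu = √(δr² + δp²) = √(19.4 + 16.2) = 5.97, so δu/u = 0.0418.
Q is then a monomial in u, z, s:
δQ/Q = √((δu/u)² + (2·δz/z)² + (2·δs/s)²) = √(0.00175 + 0.0524 + 0.0357) = 0.300
Q = 7.167e+09, so δQ = 0.300 × 7.167e+09 = 2.15e+09.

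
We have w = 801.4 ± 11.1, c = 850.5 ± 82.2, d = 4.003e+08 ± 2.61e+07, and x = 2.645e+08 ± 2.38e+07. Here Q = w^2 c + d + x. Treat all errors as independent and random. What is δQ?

Let p = w^2·c = 5.462e+08. δp/p = √((2·δw/w)² + (1·δc/c)²) = √(0.000767 + 0.00934) = 0.101, so δp = 5.49e+07.
Q = p + d + x: δQ = √(δp² + δd² + δx²) = √(3.02e+15 + 6.81e+14 + 5.66e+14) = 6.53e+07

6.53e+07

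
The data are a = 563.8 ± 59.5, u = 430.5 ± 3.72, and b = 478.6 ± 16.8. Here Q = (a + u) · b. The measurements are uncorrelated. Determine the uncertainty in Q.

33100

Let w = a + u = 994.3. δw = √(δa² + δu²) = √(3540 + 13.8) = 59.6, so δw/w = 0.0600.
Q is then a monomial in w, b:
δQ/Q = √((δw/w)² + (1·δb/b)²) = √(0.00359 + 0.00123) = 0.0695
Q = 475900, so δQ = 0.0695 × 475900 = 33100.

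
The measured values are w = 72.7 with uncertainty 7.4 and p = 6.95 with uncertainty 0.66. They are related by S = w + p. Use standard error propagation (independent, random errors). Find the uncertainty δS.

Each term contributes (cᵢ δxᵢ)² to (δS)²:
  (δw)² = 54.8;  (δp)² = 0.436
δS = √(55.2) = 7.43

7.43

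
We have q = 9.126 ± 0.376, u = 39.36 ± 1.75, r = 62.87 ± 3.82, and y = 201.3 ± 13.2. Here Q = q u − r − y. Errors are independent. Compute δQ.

25.7

Let p = q·u = 359.2. δp/p = √((1·δq/q)² + (1·δu/u)²) = √(0.00170 + 0.00198) = 0.0606, so δp = 21.8.
Q = p − r − y: δQ = √(δp² + δr² + δy²) = √(474 + 14.6 + 174) = 25.7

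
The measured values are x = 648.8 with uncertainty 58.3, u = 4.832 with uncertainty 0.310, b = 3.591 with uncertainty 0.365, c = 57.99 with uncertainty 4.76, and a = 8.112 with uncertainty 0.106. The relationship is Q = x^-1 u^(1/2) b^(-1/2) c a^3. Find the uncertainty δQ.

7.82

Products/powers → add relative errors in quadrature, weighted by exponent:
  (-1·δx/x)² = (-1×0.0899)² = 0.00807;  (½·δu/u)² = (0.5×0.0642)² = 0.00103;  (−½·δb/b)² = (-0.5×0.102)² = 0.00258;  (1·δc/c)² = (1×0.0821)² = 0.00674;  (3·δa/a)² = (3×0.0131)² = 0.00154
δQ/Q = √(0.0200) = 0.141
Q = 55.35, so δQ = 0.141 × 55.35 = 7.82.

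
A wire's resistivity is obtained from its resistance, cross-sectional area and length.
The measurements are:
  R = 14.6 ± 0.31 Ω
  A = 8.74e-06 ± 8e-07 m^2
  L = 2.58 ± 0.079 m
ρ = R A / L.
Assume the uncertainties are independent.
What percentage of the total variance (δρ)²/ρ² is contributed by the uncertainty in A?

85.8%

(δρ/ρ)² = (1·δR/R)² + (1·δA/A)² + (-1·δL/L)²
  R term: (1×0.0212)² = 0.000451
  A term: (1×0.0915)² = 0.00838
  L term: (-1×0.0306)² = 0.000938
Total = 0.00977. Share from A = 0.00838/0.00977 = 0.858.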